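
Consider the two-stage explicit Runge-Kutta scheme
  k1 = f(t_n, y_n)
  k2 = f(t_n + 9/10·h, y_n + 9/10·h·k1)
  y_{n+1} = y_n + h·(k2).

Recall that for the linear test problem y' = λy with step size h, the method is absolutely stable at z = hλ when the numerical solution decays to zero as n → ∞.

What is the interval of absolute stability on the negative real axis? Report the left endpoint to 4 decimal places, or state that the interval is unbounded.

On y'=λy, z=hλ:
  k1=λy_n ⇒ h·k1=z·y_n;  k2=λ(1+9/10z)y_n ⇒ h·k2=z(1+9/10z)y_n
  y_{n+1}/y_n = 1 + z(1+9/10z) = 1 + z + 9/10z²
  so R(z) = 1 + z + 9/10z².

Find x<0 with |R(x)|<1.
x=-1.16: |R|=1.0510
R=1: x+9/10x²=0 ⇒ x=−10/9=-1.1111; min R=1−1/(4·9/10)=0.7222>−1
Confirm numerically:
  x=-0.913: |R|=0.83721 <1
  x=-0.879: |R|=0.81638 <1
  x=-0.650: |R|=0.73025 <1
  x=-0.583: |R|=0.72290 <1
  x=-1.391: |R|=1.35039 >1
  x=-1.211: |R|=1.10887 >1
Interval (-1.1111, 0).

(-1.1111, 0).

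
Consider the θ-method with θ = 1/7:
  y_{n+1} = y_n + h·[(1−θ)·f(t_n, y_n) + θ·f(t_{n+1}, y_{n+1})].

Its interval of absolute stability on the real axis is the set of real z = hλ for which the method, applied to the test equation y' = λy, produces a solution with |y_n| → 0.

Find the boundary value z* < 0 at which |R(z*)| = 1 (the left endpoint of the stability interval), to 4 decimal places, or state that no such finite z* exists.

left endpoint -2.8000.

On y'=λy, z=hλ:
  y_{n+1} = y_n + z·[6/7·y_n + 1/7·y_{n+1}] ⇒ (1 − 1/7z)y_{n+1} = (1 + 6/7z)y_n
  R(z) = (1 + 6/7z)/(1 − 1/7z).

Boundary: |R(x)|=1, x<0.
x=-1.37: |R|=0.1458
R=−1: 1+6/7x = −1+1/7x ⇒ -5/7x=2 ⇒ x=2/(-5/7)=-2.8000
Confirm numerically:
  x=-2.769: |R|=0.98413 <1
  x=-2.574: |R|=0.88197 <1
  x=-2.275: |R|=0.71698 <1
  x=-1.829: |R|=0.45011 <1
  x=-3.348: |R|=1.26479 >1
  x=-3.332: |R|=1.25745 >1
Stable set (-2.8000, 0).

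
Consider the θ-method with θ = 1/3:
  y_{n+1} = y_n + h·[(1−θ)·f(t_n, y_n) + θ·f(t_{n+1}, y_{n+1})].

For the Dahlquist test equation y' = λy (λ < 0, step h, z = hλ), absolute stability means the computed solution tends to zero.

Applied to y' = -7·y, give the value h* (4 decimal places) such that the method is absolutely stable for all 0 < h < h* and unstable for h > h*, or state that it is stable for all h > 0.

With y'=λy (z=hλ):
  y_{n+1} = y_n + z·[2/3·y_n + 1/3·y_{n+1}] ⇒ (1 − 1/3z)y_{n+1} = (1 + 2/3z)y_n
  so R(z) = (1 + 2/3z)/(1 − 1/3z).

Solve |R(x)|<1 on ℝ⁻.
x=-1.17: |R|=0.1583
R=−1: 1+2/3x = −1+1/3x ⇒ -1/3x=2 ⇒ x=2/(-1/3)=-6.0000
Confirm numerically:
  x=-5.876: |R|=0.98603 <1
  x=-5.473: |R|=0.93780 <1
  x=-4.054: |R|=0.72413 <1
  x=-3.670: |R|=0.65067 <1
  x=-6.524: |R|=1.05502 >1
  x=-6.260: |R|=1.02808 >1
So |R|<1 on (-6.0000, 0).

(-6.0000,0); λ=-7 ⇒ h* = (6)/7 = 0.8571.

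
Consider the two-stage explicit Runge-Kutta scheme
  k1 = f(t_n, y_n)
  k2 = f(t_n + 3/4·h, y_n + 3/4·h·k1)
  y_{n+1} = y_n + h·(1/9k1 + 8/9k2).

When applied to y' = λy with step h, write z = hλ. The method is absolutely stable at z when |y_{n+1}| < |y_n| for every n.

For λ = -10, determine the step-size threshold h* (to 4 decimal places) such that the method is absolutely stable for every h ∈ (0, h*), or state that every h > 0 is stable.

With y'=λy (z=hλ):
  k1=λy_n ⇒ h·k1=z·y_n;  k2=λ(1+3/4z)y_n ⇒ h·k2=z(1+3/4z)y_n
  y_{n+1}/y_n = 1 + 1/9z + 8/9z(1+3/4z) = 1 + z + 2/3z²
  R(z) = 1 + z + 2/3z².

Boundary: |R(x)|=1, x<0.
x=-1.01: |R|=0.6701
R=1: x+2/3x²=0 ⇒ x=−3/2=-1.5000; min R=1−1/(4·2/3)=0.6250>−1
Confirm numerically:
  x=-0.717: |R|=0.62573 <1
  x=-0.666: |R|=0.62970 <1
  x=-0.657: |R|=0.63077 <1
  x=-0.651: |R|=0.63153 <1
  x=-1.925: |R|=1.54542 >1
  x=-1.686: |R|=1.20906 >1
Interval (-1.5000, 0).

(-1.5000,0); λ=-10 ⇒ h* = (3/2)/10 = 0.1500.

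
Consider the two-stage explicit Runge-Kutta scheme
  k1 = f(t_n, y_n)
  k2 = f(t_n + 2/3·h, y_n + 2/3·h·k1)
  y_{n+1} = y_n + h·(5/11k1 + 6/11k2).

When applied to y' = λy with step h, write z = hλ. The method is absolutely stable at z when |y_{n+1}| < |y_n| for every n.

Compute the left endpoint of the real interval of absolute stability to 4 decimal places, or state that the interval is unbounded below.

z* = -2.7500.

On y'=λy, z=hλ:
  k1=λy_n ⇒ h·k1=z·y_n;  k2=λ(1+2/3z)y_n ⇒ h·k2=z(1+2/3z)y_n
  y_{n+1}/y_n = 1 + 5/11z + 6/11z(1+2/3z) = 1 + z + 4/11z²
  ⇒ R(z) = 1 + z + 4/11z².

Need |R(x)|<1, x<0.
x=-1.55: |R|=0.3236
R=1: x+4/11x²=0 ⇒ x=−11/4=-2.7500; min R=1−1/(4·4/11)=0.3125>−1
Confirm numerically:
  x=-2.362: |R|=0.66674 <1
  x=-2.112: |R|=0.51002 <1
  x=-1.921: |R|=0.42091 <1
  x=-1.882: |R|=0.40597 <1
  x=-3.249: |R|=1.58955 >1
  x=-3.091: |R|=1.38328 >1
  x=-2.898: |R|=1.15597 >1
So |R|<1 on (-2.7500, 0).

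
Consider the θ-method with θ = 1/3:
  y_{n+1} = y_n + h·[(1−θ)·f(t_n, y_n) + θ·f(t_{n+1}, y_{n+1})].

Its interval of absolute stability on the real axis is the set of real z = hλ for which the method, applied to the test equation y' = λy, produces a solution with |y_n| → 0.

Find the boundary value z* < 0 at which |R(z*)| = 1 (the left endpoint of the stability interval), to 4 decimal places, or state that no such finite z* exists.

Test eqn y'=λy, z=hλ:
  y_{n+1} = y_n + z·[2/3·y_n + 1/3·y_{n+1}] ⇒ (1 − 1/3z)y_{n+1} = (1 + 2/3z)y_n
  ⇒ R(z) = (1 + 2/3z)/(1 − 1/3z).

Need |R(x)|<1, x<0.
x=-1.14: |R|=0.1739
R=−1: 1+2/3x = −1+1/3x ⇒ -1/3x=2 ⇒ x=2/(-1/3)=-6.0000
Confirm numerically:
  x=-5.796: |R|=0.97681 <1
  x=-4.799: |R|=0.84601 <1
  x=-2.868: |R|=0.46626 <1
  x=-6.487: |R|=1.05133 >1
  x=-6.416: |R|=1.04418 >1
Interval (-6.0000, 0).

z* = -6.0000.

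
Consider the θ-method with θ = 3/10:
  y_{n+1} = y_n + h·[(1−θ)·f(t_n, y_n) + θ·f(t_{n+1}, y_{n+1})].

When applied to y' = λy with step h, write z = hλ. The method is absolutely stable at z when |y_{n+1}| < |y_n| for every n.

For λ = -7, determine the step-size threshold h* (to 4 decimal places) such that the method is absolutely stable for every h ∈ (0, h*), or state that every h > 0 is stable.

(-5.0000,0); λ=-7 ⇒ h* = (5)/7 = 0.7143.

Test eqn y'=λy, z=hλ:
  y_{n+1} = y_n + z·[7/10·y_n + 3/10·y_{n+1}] ⇒ (1 − 3/10z)y_{n+1} = (1 + 7/10z)y_n
  ⇒ R(z) = (1 + 7/10z)/(1 − 3/10z).

Solve |R(x)|<1 on ℝ⁻.
x=-0.48: |R|=0.5804
R=−1: 1+7/10x = −1+3/10x ⇒ -2/5x=2 ⇒ x=2/(-2/5)=-5.0000
Confirm numerically:
  x=-4.431: |R|=0.90229 <1
  x=-3.626: |R|=0.73676 <1
  x=-3.543: |R|=0.71749 <1
  x=-3.226: |R|=0.63939 <1
  x=-5.251: |R|=1.03899 >1
  x=-5.161: |R|=1.02527 >1
So |R|<1 on (-5.0000, 0).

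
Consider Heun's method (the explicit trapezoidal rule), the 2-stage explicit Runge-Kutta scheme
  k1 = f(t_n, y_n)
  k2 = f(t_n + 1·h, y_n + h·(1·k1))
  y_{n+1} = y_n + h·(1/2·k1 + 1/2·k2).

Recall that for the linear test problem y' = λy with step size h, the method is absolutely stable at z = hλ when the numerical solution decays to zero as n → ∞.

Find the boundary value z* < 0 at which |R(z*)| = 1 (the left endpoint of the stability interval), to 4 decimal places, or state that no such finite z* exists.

On y'=λy, z=hλ:
  order 2, 2-stage ⇒ R(z)=1+z+z^2/2
  (e.g. R(-0.96)=0.50080, |R|=0.50080)

Find x<0 with |R(x)|<1.
x=-0.96: |R|=0.5008
|R(-2.28)|=1.3192 |R(-1.72)|=0.7592 |R(-0.56)|=0.5968
Bisect:
  x_lo=-2.3196 |R|=1.3707  x_hi=-0.1211 |R|=0.8862
  mid=-1.22036 |R|=0.52428 →hi
  mid=-1.76999 |R|=0.79644 →hi
  mid=-2.04480 |R|=1.04581 →lo
  mid=-1.90740 |R|=0.91168 →hi
  mid=-1.97610 |R|=0.97639 →hi
  mid=-2.01045 |R|=1.01051 →lo
  mid=-1.99328 |R|=0.99330 →hi
  ...
  [-2.00012,-1.99999] ⇒ x*=-2.0000
Stable set (-2.0000, 0).

z* = -2.0000.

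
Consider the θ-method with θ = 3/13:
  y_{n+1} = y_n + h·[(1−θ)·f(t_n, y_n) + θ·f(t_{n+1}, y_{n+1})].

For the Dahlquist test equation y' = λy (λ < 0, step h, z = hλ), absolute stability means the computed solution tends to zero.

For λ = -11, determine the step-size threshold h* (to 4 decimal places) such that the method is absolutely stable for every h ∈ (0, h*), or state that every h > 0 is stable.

(-3.7143,0); λ=-11 ⇒ h* = (26/7)/11 = 0.3377.

With y'=λy (z=hλ):
  y_{n+1} = y_n + z·[10/13·y_n + 3/13·y_{n+1}] ⇒ (1 − 3/13z)y_{n+1} = (1 + 10/13z)y_n
  ⇒ R(z) = (1 + 10/13z)/(1 − 3/13z).

Need |R(x)|<1, x<0.
x=-0.77: |R|=0.3462
R=−1: 1+10/13x = −1+3/13x ⇒ -7/13x=2 ⇒ x=2/(-7/13)=-3.7143
Confirm numerically:
  x=-3.194: |R|=0.83872 <1
  x=-2.378: |R|=0.53541 <1
  x=-2.223: |R|=0.46927 <1
  x=-4.211: |R|=1.13565 >1
  x=-4.016: |R|=1.08432 >1
  x=-3.919: |R|=1.05788 >1
Interval (-3.7143, 0).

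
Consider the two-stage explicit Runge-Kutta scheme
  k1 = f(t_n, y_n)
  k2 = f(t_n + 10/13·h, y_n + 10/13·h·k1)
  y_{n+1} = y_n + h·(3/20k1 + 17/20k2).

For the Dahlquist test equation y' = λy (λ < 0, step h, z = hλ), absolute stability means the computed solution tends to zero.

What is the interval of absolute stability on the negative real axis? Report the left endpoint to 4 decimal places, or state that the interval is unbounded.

(-1.5294, 0).

Test eqn y'=λy, z=hλ:
  k1=λy_n ⇒ h·k1=z·y_n;  k2=λ(1+10/13z)y_n ⇒ h·k2=z(1+10/13z)y_n
  y_{n+1}/y_n = 1 + 3/20z + 17/20z(1+10/13z) = 1 + z + 17/26z²
  ⇒ R(z) = 1 + z + 17/26z².

Need |R(x)|<1, x<0.
x=-1.37: |R|=0.8572
R=1: x+17/26x²=0 ⇒ x=−26/17=-1.5294; min R=1−1/(4·17/26)=0.6176>−1
Confirm numerically:
  x=-1.466: |R|=0.93922 <1
  x=-1.422: |R|=0.90013 <1
  x=-1.075: |R|=0.68060 <1
  x=-0.960: |R|=0.64258 <1
  x=-2.114: |R|=1.80804 >1
  x=-1.796: |R|=1.31306 >1
Interval (-1.5294, 0).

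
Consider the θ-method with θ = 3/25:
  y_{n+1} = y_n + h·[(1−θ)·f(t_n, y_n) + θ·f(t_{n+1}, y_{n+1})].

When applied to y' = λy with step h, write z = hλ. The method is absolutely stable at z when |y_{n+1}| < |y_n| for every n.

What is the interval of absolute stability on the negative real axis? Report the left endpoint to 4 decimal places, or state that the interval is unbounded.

With y'=λy (z=hλ):
  y_{n+1} = y_n + z·[22/25·y_n + 3/25·y_{n+1}] ⇒ (1 − 3/25z)y_{n+1} = (1 + 22/25z)y_n
  so R(z) = (1 + 22/25z)/(1 − 3/25z).

Boundary: |R(x)|=1, x<0.
x=-0.98: |R|=0.1231
R=−1: 1+22/25x = −1+3/25x ⇒ -19/25x=2 ⇒ x=2/(-19/25)=-2.6316
Confirm numerically:
  x=-2.046: |R|=0.64269 <1
  x=-1.963: |R|=0.58875 <1
  x=-1.619: |R|=0.35563 <1
  x=-1.549: |R|=0.30620 <1
  x=-2.894: |R|=1.14803 >1
  x=-2.872: |R|=1.13589 >1
  x=-2.853: |R|=1.12536 >1
Stable set (-2.6316, 0).

(-2.6316, 0).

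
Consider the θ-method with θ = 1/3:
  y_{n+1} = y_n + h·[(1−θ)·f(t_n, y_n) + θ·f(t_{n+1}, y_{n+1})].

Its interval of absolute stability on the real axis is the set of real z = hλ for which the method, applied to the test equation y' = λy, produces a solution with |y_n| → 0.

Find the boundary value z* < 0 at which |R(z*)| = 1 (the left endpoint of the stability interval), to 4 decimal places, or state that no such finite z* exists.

With y'=λy (z=hλ):
  y_{n+1} = y_n + z·[2/3·y_n + 1/3·y_{n+1}] ⇒ (1 − 1/3z)y_{n+1} = (1 + 2/3z)y_n
  R(z) = (1 + 2/3z)/(1 − 1/3z).

Solve |R(x)|<1 on ℝ⁻.
x=-1.46: |R|=0.0179
R=−1: 1+2/3x = −1+1/3x ⇒ -1/3x=2 ⇒ x=2/(-1/3)=-6.0000
Confirm numerically:
  x=-5.950: |R|=0.99441 <1
  x=-4.476: |R|=0.79615 <1
  x=-3.035: |R|=0.50870 <1
  x=-6.496: |R|=1.05223 >1
  x=-6.453: |R|=1.04792 >1
  x=-6.198: |R|=1.02153 >1
Stable set (-6.0000, 0).

left endpoint -6.0000.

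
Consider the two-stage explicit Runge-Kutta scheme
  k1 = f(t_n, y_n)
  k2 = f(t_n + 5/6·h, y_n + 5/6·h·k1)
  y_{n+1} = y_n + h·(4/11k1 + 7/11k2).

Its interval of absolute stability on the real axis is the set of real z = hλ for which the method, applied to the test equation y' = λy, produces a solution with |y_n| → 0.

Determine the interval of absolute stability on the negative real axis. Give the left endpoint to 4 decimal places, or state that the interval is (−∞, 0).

(-1.8857, 0).

With y'=λy (z=hλ):
  k1=λy_n ⇒ h·k1=z·y_n;  k2=λ(1+5/6z)y_n ⇒ h·k2=z(1+5/6z)y_n
  y_{n+1}/y_n = 1 + 4/11z + 7/11z(1+5/6z) = 1 + z + 35/66z²
  so R(z) = 1 + z + 35/66z².

Find x<0 with |R(x)|<1.
x=-1.33: |R|=0.6081
R=1: x+35/66x²=0 ⇒ x=−66/35=-1.8857; min R=1−1/(4·35/66)=0.5286>−1
Confirm numerically:
  x=-1.841: |R|=0.95635 <1
  x=-1.502: |R|=0.69437 <1
  x=-1.138: |R|=0.54877 <1
  x=-0.970: |R|=0.52896 <1
  x=-2.385: |R|=1.63148 >1
  x=-2.132: |R|=1.27845 >1
Interval (-1.8857, 0).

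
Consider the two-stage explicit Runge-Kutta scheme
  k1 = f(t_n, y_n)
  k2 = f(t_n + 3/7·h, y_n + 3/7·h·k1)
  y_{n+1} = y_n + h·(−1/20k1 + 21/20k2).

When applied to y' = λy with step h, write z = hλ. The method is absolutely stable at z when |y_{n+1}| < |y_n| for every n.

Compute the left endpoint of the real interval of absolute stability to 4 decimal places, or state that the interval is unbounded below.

With y'=λy (z=hλ):
  k1=λy_n ⇒ h·k1=z·y_n;  k2=λ(1+3/7z)y_n ⇒ h·k2=z(1+3/7z)y_n
  y_{n+1}/y_n = 1 − 1/20z + 21/20z(1+3/7z) = 1 + z + 9/20z²
  ⇒ R(z) = 1 + z + 9/20z².

Need |R(x)|<1, x<0.
x=-1.41: |R|=0.4846
R=1: x+9/20x²=0 ⇒ x=−20/9=-2.2222; min R=1−1/(4·9/20)=0.4444>−1
Confirm numerically:
  x=-1.741: |R|=0.62299 <1
  x=-1.266: |R|=0.45524 <1
  x=-1.253: |R|=0.45350 <1
  x=-2.360: |R|=1.14632 >1
  x=-2.263: |R|=1.04153 >1
  x=-2.242: |R|=1.01995 >1
So |R|<1 on (-2.2222, 0).

z* = -2.2222.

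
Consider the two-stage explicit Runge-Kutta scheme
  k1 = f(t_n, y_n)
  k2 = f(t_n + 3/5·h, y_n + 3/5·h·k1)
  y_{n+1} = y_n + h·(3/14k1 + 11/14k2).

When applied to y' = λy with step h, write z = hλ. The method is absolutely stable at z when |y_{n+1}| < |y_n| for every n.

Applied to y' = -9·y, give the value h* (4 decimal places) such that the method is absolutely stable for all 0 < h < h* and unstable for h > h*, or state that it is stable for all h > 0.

(-2.1212,0); λ=-9 ⇒ h* = (70/33)/9 = 0.2357.

Set f=λy, z=hλ:
  k1=λy_n ⇒ h·k1=z·y_n;  k2=λ(1+3/5z)y_n ⇒ h·k2=z(1+3/5z)y_n
  y_{n+1}/y_n = 1 + 3/14z + 11/14z(1+3/5z) = 1 + z + 33/70z²
  Hence R(z) = 1 + z + 33/70z².

Find x<0 with |R(x)|<1.
x=-1.21: |R|=0.4802
R=1: x+33/70x²=0 ⇒ x=−70/33=-2.1212; min R=1−1/(4·33/70)=0.4697>−1
Confirm numerically:
  x=-1.504: |R|=0.56238 <1
  x=-1.277: |R|=0.49177 <1
  x=-1.234: |R|=0.48387 <1
  x=-2.608: |R|=1.59850 >1
  x=-2.515: |R|=1.46689 >1
  x=-2.483: |R|=1.42349 >1
Interval (-2.1212, 0).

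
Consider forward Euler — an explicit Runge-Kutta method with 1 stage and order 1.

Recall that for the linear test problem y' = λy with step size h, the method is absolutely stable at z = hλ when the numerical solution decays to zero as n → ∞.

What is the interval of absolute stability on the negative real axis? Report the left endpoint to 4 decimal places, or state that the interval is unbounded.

Set f=λy, z=hλ:
  order 1, 1-stage ⇒ R(z)=1+z
  (e.g. R(-1.5)=-0.50000, |R|=0.50000)

Solve |R(x)|<1 on ℝ⁻.
x=-1.5: |R|=0.5000
|R(-2.36)|=1.3600 |R(-1.86)|=0.8600 |R(-1.08)|=0.0800
Bisect:
  x_lo=-2.4545 |R|=1.4545  x_hi=-0.1719 |R|=0.8281
  mid=-1.31324 |R|=0.31324 →hi
  mid=-1.88389 |R|=0.88389 →hi
  mid=-2.16921 |R|=1.16921 →lo
  mid=-2.02655 |R|=1.02655 →lo
  mid=-1.95522 |R|=0.95522 →hi
  mid=-1.99088 |R|=0.99088 →hi
  mid=-2.00872 |R|=1.00872 →lo
  ...
  [-2.00008,-1.99994] ⇒ x*=-2.0000
Stable set (-2.0000, 0).

(-2.0000, 0).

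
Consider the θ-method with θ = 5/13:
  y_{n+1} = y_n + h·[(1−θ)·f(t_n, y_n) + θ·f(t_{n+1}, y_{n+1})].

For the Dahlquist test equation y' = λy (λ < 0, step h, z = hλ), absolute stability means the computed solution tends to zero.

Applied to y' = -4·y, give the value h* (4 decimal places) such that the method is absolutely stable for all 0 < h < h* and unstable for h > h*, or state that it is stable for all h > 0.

On y'=λy, z=hλ:
  y_{n+1} = y_n + z·[8/13·y_n + 5/13·y_{n+1}] ⇒ (1 − 5/13z)y_{n+1} = (1 + 8/13z)y_n
  Hence R(z) = (1 + 8/13z)/(1 − 5/13z).

Need |R(x)|<1, x<0.
x=-1.63: |R|=0.0019
R=−1: 1+8/13x = −1+5/13x ⇒ -3/13x=2 ⇒ x=2/(-3/13)=-8.6667
Confirm numerically:
  x=-6.233: |R|=0.83469 <1
  x=-5.521: |R|=0.76759 <1
  x=-5.506: |R|=0.76605 <1
  x=-9.013: |R|=1.01789 >1
  x=-8.837: |R|=1.00894 >1
Stable set (-8.6667, 0).

(-8.6667,0); λ=-4 ⇒ h* = (26/3)/4 = 2.1667.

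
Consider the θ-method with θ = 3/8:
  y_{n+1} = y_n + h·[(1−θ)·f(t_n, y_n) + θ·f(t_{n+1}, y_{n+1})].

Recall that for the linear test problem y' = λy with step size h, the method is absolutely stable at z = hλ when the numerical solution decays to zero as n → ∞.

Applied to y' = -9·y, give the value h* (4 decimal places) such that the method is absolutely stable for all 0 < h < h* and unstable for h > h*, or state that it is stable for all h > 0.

With y'=λy (z=hλ):
  y_{n+1} = y_n + z·[5/8·y_n + 3/8·y_{n+1}] ⇒ (1 − 3/8z)y_{n+1} = (1 + 5/8z)y_n
  R(z) = (1 + 5/8z)/(1 − 3/8z).

Boundary: |R(x)|=1, x<0.
x=-0.4: |R|=0.6522
R=−1: 1+5/8x = −1+3/8x ⇒ -1/4x=2 ⇒ x=2/(-1/4)=-8.0000
Confirm numerically:
  x=-5.738: |R|=0.82058 <1
  x=-5.406: |R|=0.78578 <1
  x=-4.877: |R|=0.72401 <1
  x=-4.185: |R|=0.62880 <1
  x=-8.242: |R|=1.01479 >1
  x=-8.230: |R|=1.01407 >1
So |R|<1 on (-8.0000, 0).

(-8.0000,0); λ=-9 ⇒ h* = (8)/9 = 0.8889.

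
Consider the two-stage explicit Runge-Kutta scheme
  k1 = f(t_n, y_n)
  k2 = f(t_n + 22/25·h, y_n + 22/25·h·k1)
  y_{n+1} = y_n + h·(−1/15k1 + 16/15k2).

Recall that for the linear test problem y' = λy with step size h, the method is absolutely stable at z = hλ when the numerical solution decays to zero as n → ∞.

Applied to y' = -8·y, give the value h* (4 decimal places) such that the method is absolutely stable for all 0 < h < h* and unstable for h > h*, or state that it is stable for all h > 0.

(-1.0653,0); λ=-8 ⇒ h* = (375/352)/8 = 0.1332.

With y'=λy (z=hλ):
  k1=λy_n ⇒ h·k1=z·y_n;  k2=λ(1+22/25z)y_n ⇒ h·k2=z(1+22/25z)y_n
  y_{n+1}/y_n = 1 − 1/15z + 16/15z(1+22/25z) = 1 + z + 352/375z²
  so R(z) = 1 + z + 352/375z².

Find x<0 with |R(x)|<1.
x=-1.5: |R|=1.6120
R=1: x+352/375x²=0 ⇒ x=−375/352=-1.0653; min R=1−1/(4·352/375)=0.7337>−1
Confirm numerically:
  x=-1.043: |R|=0.97813 <1
  x=-0.849: |R|=0.82759 <1
  x=-0.800: |R|=0.80075 <1
  x=-0.543: |R|=0.73376 <1
  x=-1.546: |R|=1.69752 >1
  x=-1.226: |R|=1.18489 >1
So |R|<1 on (-1.0653, 0).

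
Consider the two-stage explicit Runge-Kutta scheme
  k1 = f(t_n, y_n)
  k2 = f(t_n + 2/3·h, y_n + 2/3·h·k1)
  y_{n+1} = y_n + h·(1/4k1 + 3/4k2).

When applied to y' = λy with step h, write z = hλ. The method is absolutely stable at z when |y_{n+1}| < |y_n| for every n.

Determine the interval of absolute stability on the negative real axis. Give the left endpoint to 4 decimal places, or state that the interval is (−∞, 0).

Set f=λy, z=hλ:
  k1=λy_n ⇒ h·k1=z·y_n;  k2=λ(1+2/3z)y_n ⇒ h·k2=z(1+2/3z)y_n
  y_{n+1}/y_n = 1 + 1/4z + 3/4z(1+2/3z) = 1 + z + 1/2z²
  R(z) = 1 + z + 1/2z².

Solve |R(x)|<1 on ℝ⁻.
x=-0.36: |R|=0.7048
R=1: x+1/2x²=0 ⇒ x=−2=-2.0000; min R=1−1/(4·1/2)=0.5000>−1
Confirm numerically:
  x=-1.429: |R|=0.59202 <1
  x=-1.310: |R|=0.54805 <1
  x=-1.221: |R|=0.52442 <1
  x=-2.356: |R|=1.41937 >1
  x=-2.153: |R|=1.16470 >1
Stable set (-2.0000, 0).

(-2.0000, 0).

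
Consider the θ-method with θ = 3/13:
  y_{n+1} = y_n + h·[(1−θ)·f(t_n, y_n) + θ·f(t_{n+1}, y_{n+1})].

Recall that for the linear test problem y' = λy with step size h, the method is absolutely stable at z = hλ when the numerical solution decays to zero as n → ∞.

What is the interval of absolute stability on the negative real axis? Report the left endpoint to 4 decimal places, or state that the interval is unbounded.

Set f=λy, z=hλ:
  y_{n+1} = y_n + z·[10/13·y_n + 3/13·y_{n+1}] ⇒ (1 − 3/13z)y_{n+1} = (1 + 10/13z)y_n
  so R(z) = (1 + 10/13z)/(1 − 3/13z).

Boundary: |R(x)|=1, x<0.
x=-0.36: |R|=0.6676
R=−1: 1+10/13x = −1+3/13x ⇒ -7/13x=2 ⇒ x=2/(-7/13)=-3.7143
Confirm numerically:
  x=-2.926: |R|=0.74663 <1
  x=-2.674: |R|=0.65360 <1
  x=-2.566: |R|=0.61165 <1
  x=-4.212: |R|=1.13590 >1
  x=-4.029: |R|=1.08781 >1
  x=-3.830: |R|=1.03307 >1
Interval (-3.7143, 0).

(-3.7143, 0).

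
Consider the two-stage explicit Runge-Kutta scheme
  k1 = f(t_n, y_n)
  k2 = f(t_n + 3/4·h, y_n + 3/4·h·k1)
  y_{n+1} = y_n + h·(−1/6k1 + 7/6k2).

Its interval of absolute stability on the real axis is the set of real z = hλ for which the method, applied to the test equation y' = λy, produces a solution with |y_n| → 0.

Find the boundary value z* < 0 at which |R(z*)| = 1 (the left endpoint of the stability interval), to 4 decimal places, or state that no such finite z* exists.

Test eqn y'=λy, z=hλ:
  k1=λy_n ⇒ h·k1=z·y_n;  k2=λ(1+3/4z)y_n ⇒ h·k2=z(1+3/4z)y_n
  y_{n+1}/y_n = 1 − 1/6z + 7/6z(1+3/4z) = 1 + z + 7/8z²
  Hence R(z) = 1 + z + 7/8z².

Boundary: |R(x)|=1, x<0.
x=-1.01: |R|=0.8826
R=1: x+7/8x²=0 ⇒ x=−8/7=-1.1429; min R=1−1/(4·7/8)=0.7143>−1
Confirm numerically:
  x=-1.038: |R|=0.90476 <1
  x=-0.981: |R|=0.86107 <1
  x=-0.470: |R|=0.72329 <1
  x=-1.357: |R|=1.25427 >1
  x=-1.334: |R|=1.22311 >1
So |R|<1 on (-1.1429, 0).

z* = -1.1429.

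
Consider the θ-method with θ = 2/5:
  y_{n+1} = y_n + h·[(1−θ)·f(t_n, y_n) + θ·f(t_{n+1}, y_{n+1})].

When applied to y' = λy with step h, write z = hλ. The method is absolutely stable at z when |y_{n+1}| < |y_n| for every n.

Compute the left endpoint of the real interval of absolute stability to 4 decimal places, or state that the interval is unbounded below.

left endpoint -10.0000.

With y'=λy (z=hλ):
  y_{n+1} = y_n + z·[3/5·y_n + 2/5·y_{n+1}] ⇒ (1 − 2/5z)y_{n+1} = (1 + 3/5z)y_n
  Hence R(z) = (1 + 3/5z)/(1 − 2/5z).

Boundary: |R(x)|=1, x<0.
x=-1.05: |R|=0.2606
R=−1: 1+3/5x = −1+2/5x ⇒ -1/5x=2 ⇒ x=2/(-1/5)=-10.0000
Confirm numerically:
  x=-8.372: |R|=0.92513 <1
  x=-6.340: |R|=0.79299 <1
  x=-5.882: |R|=0.75435 <1
  x=-4.914: |R|=0.65700 <1
  x=-10.573: |R|=1.02192 >1
  x=-10.160: |R|=1.00632 >1
  x=-10.085: |R|=1.00338 >1
So |R|<1 on (-10.0000, 0).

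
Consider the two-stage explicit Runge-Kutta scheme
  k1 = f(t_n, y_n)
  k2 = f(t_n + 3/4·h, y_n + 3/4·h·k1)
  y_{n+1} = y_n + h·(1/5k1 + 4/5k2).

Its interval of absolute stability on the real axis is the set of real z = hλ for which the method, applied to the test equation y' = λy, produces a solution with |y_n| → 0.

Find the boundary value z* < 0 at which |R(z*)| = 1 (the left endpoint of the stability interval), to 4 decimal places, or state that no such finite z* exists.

Test eqn y'=λy, z=hλ:
  k1=λy_n ⇒ h·k1=z·y_n;  k2=λ(1+3/4z)y_n ⇒ h·k2=z(1+3/4z)y_n
  y_{n+1}/y_n = 1 + 1/5z + 4/5z(1+3/4z) = 1 + z + 3/5z²
  ⇒ R(z) = 1 + z + 3/5z².

Solve |R(x)|<1 on ℝ⁻.
x=-0.74: |R|=0.5886
R=1: x+3/5x²=0 ⇒ x=−5/3=-1.6667; min R=1−1/(4·3/5)=0.5833>−1
Confirm numerically:
  x=-1.571: |R|=0.90982 <1
  x=-0.962: |R|=0.59327 <1
  x=-0.919: |R|=0.58774 <1
  x=-0.873: |R|=0.58428 <1
  x=-2.237: |R|=1.76550 >1
  x=-2.222: |R|=1.74037 >1
  x=-1.693: |R|=1.02675 >1
So |R|<1 on (-1.6667, 0).

left endpoint -1.6667.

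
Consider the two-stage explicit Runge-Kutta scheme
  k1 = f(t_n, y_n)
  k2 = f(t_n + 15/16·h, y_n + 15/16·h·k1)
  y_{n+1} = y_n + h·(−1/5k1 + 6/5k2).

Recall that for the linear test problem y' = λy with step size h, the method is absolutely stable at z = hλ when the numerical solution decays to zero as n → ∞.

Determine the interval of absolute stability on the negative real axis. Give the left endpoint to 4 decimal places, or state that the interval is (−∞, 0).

Test eqn y'=λy, z=hλ:
  k1=λy_n ⇒ h·k1=z·y_n;  k2=λ(1+15/16z)y_n ⇒ h·k2=z(1+15/16z)y_n
  y_{n+1}/y_n = 1 − 1/5z + 6/5z(1+15/16z) = 1 + z + 9/8z²
  R(z) = 1 + z + 9/8z².

Find x<0 with |R(x)|<1.
x=-1.66: |R|=2.4400
R=1: x+9/8x²=0 ⇒ x=−8/9=-0.8889; min R=1−1/(4·9/8)=0.7778>−1
Confirm numerically:
  x=-0.685: |R|=0.84288 <1
  x=-0.643: |R|=0.82213 <1
  x=-0.637: |R|=0.81949 <1
  x=-0.500: |R|=0.78125 <1
  x=-1.372: |R|=1.74568 >1
  x=-1.085: |R|=1.23938 >1
  x=-0.928: |R|=1.04083 >1
Interval (-0.8889, 0).

z∈(-0.8889,0).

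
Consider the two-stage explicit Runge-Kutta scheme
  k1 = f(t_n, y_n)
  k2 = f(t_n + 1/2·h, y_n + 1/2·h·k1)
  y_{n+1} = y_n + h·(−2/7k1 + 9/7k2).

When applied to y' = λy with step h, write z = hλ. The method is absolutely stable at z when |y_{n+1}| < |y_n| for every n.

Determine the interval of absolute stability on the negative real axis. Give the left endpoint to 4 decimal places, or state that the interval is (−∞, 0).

(-1.5556, 0).

Test eqn y'=λy, z=hλ:
  k1=λy_n ⇒ h·k1=z·y_n;  k2=λ(1+1/2z)y_n ⇒ h·k2=z(1+1/2z)y_n
  y_{n+1}/y_n = 1 − 2/7z + 9/7z(1+1/2z) = 1 + z + 9/14z²
  R(z) = 1 + z + 9/14z².

Boundary: |R(x)|=1, x<0.
x=-0.9: |R|=0.6207
R=1: x+9/14x²=0 ⇒ x=−14/9=-1.5556; min R=1−1/(4·9/14)=0.6111>−1
Confirm numerically:
  x=-1.307: |R|=0.79116 <1
  x=-0.791: |R|=0.61122 <1
  x=-0.664: |R|=0.61943 <1
  x=-0.655: |R|=0.62080 <1
  x=-1.986: |R|=1.54955 >1
  x=-1.684: |R|=1.13905 >1
Interval (-1.5556, 0).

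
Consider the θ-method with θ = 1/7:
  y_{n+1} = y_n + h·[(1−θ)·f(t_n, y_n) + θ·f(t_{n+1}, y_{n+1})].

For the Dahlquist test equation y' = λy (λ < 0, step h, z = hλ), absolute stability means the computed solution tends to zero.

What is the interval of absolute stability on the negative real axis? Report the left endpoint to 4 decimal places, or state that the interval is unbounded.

On y'=λy, z=hλ:
  y_{n+1} = y_n + z·[6/7·y_n + 1/7·y_{n+1}] ⇒ (1 − 1/7z)y_{n+1} = (1 + 6/7z)y_n
  Hence R(z) = (1 + 6/7z)/(1 − 1/7z).

Find x<0 with |R(x)|<1.
x=-0.5: |R|=0.5333
R=−1: 1+6/7x = −1+1/7x ⇒ -5/7x=2 ⇒ x=2/(-5/7)=-2.8000
Confirm numerically:
  x=-2.770: |R|=0.98465 <1
  x=-2.185: |R|=0.66522 <1
  x=-2.103: |R|=0.61716 <1
  x=-3.287: |R|=1.23671 >1
  x=-2.915: |R|=1.05799 >1
Interval (-2.8000, 0).

(-2.8000, 0).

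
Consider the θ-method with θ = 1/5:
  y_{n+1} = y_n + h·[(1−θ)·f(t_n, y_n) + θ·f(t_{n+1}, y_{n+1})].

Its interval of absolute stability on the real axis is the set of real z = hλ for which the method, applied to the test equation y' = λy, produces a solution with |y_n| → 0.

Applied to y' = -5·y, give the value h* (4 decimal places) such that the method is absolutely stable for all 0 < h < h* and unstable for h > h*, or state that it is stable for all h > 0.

With y'=λy (z=hλ):
  y_{n+1} = y_n + z·[4/5·y_n + 1/5·y_{n+1}] ⇒ (1 − 1/5z)y_{n+1} = (1 + 4/5z)y_n
  Hence R(z) = (1 + 4/5z)/(1 − 1/5z).

Need |R(x)|<1, x<0.
x=-0.54: |R|=0.5126
R=−1: 1+4/5x = −1+1/5x ⇒ -3/5x=2 ⇒ x=2/(-3/5)=-3.3333
Confirm numerically:
  x=-3.237: |R|=0.96491 <1
  x=-2.354: |R|=0.60049 <1
  x=-2.124: |R|=0.49074 <1
  x=-3.798: |R|=1.15845 >1
  x=-3.497: |R|=1.05779 >1
So |R|<1 on (-3.3333, 0).

(-3.3333,0); λ=-5 ⇒ h* = (10/3)/5 = 0.6667.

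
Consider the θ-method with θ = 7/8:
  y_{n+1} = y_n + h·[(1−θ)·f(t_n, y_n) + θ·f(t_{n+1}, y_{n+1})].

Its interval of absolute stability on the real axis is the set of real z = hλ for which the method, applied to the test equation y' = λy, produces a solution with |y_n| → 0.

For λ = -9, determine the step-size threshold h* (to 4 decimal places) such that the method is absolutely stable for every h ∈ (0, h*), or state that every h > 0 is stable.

Test eqn y'=λy, z=hλ:
  y_{n+1} = y_n + z·[1/8·y_n + 7/8·y_{n+1}] ⇒ (1 − 7/8z)y_{n+1} = (1 + 1/8z)y_n
  R(z) = (1 + 1/8z)/(1 − 7/8z).

Need |R(x)|<1, x<0.
x=-0.94: |R|=0.4842
x=-2: |R|=0.2727
x=-10: |R|=0.0256
x=-100: |R|=0.1299
θ=7/8≥1/2 ⇒ |1+1/8x|<|1−7/8x| ∀x<0 ⇒ unbounded interval.

interval (−∞, 0). Any h>0 works for λ=-9.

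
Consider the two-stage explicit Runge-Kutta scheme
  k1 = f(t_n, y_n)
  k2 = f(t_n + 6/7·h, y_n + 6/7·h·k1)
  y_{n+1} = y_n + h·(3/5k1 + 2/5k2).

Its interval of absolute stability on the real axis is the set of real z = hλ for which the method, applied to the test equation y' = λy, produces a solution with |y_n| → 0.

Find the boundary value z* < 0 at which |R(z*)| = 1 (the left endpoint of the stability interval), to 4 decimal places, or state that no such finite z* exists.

On y'=λy, z=hλ:
  k1=λy_n ⇒ h·k1=z·y_n;  k2=λ(1+6/7z)y_n ⇒ h·k2=z(1+6/7z)y_n
  y_{n+1}/y_n = 1 + 3/5z + 2/5z(1+6/7z) = 1 + z + 12/35z²
  R(z) = 1 + z + 12/35z².

Solve |R(x)|<1 on ℝ⁻.
x=-1.38: |R|=0.2729
R=1: x+12/35x²=0 ⇒ x=−35/12=-2.9167; min R=1−1/(4·12/35)=0.2708>−1
Confirm numerically:
  x=-1.532: |R|=0.27269 <1
  x=-1.467: |R|=0.27086 <1
  x=-1.197: |R|=0.29425 <1
  x=-3.197: |R|=1.30728 >1
  x=-3.004: |R|=1.08995 >1
  x=-2.970: |R|=1.05431 >1
Interval (-2.9167, 0).

left endpoint -2.9167.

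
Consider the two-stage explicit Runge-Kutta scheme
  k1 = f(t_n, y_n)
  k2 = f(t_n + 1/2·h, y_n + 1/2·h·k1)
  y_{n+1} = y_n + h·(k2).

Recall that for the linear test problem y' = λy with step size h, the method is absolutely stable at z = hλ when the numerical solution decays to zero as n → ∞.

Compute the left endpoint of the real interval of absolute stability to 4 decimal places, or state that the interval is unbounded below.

left endpoint -2.0000.

On y'=λy, z=hλ:
  k1=λy_n ⇒ h·k1=z·y_n;  k2=λ(1+1/2z)y_n ⇒ h·k2=z(1+1/2z)y_n
  y_{n+1}/y_n = 1 + z(1+1/2z) = 1 + z + 1/2z²
  ⇒ R(z) = 1 + z + 1/2z².

Need |R(x)|<1, x<0.
x=-1.71: |R|=0.7520
R=1: x+1/2x²=0 ⇒ x=−2=-2.0000; min R=1−1/(4·1/2)=0.5000>−1
Confirm numerically:
  x=-1.731: |R|=0.76718 <1
  x=-0.947: |R|=0.50140 <1
  x=-0.857: |R|=0.51022 <1
  x=-0.804: |R|=0.51921 <1
  x=-2.230: |R|=1.25645 >1
  x=-2.214: |R|=1.23690 >1
Stable set (-2.0000, 0).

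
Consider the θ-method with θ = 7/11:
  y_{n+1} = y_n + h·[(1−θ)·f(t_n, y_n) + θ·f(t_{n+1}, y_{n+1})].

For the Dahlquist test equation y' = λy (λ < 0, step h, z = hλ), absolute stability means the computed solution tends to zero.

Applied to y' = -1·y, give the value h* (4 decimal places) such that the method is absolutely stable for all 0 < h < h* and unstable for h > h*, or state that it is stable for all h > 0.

Set f=λy, z=hλ:
  y_{n+1} = y_n + z·[4/11·y_n + 7/11·y_{n+1}] ⇒ (1 − 7/11z)y_{n+1} = (1 + 4/11z)y_n
  Hence R(z) = (1 + 4/11z)/(1 − 7/11z).

Need |R(x)|<1, x<0.
x=-1.14: |R|=0.3393
x=-2: |R|=0.1200
x=-10: |R|=0.3580
x=-100: |R|=0.5471
θ=7/11≥1/2 ⇒ |1+4/11x|<|1−7/11x| ∀x<0 ⇒ unbounded interval.

unbounded; (−∞, 0). Any h>0 works for λ=-1.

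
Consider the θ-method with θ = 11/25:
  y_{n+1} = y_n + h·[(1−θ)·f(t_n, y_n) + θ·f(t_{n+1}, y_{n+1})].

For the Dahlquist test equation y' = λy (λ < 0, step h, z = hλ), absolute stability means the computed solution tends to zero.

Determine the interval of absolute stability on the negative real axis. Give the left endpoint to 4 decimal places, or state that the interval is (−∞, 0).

With y'=λy (z=hλ):
  y_{n+1} = y_n + z·[14/25·y_n + 11/25·y_{n+1}] ⇒ (1 − 11/25z)y_{n+1} = (1 + 14/25z)y_n
  ⇒ R(z) = (1 + 14/25z)/(1 − 11/25z).

Boundary: |R(x)|=1, x<0.
x=-0.54: |R|=0.5637
R=−1: 1+14/25x = −1+11/25x ⇒ -3/25x=2 ⇒ x=2/(-3/25)=-16.6667
Confirm numerically:
  x=-15.068: |R|=0.97486 <1
  x=-14.034: |R|=0.95597 <1
  x=-8.601: |R|=0.79770 <1
  x=-7.805: |R|=0.76018 <1
  x=-17.221: |R|=1.00776 >1
  x=-16.769: |R|=1.00147 >1
So |R|<1 on (-16.6667, 0).

(-16.6667, 0).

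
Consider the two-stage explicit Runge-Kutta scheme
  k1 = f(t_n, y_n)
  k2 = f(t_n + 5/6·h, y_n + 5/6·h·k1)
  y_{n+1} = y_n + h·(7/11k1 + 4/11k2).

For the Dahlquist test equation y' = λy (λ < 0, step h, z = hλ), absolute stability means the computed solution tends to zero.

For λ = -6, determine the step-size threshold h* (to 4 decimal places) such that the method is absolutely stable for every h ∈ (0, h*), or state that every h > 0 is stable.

(-3.3000,0); λ=-6 ⇒ h* = (33/10)/6 = 0.5500.

Set f=λy, z=hλ:
  k1=λy_n ⇒ h·k1=z·y_n;  k2=λ(1+5/6z)y_n ⇒ h·k2=z(1+5/6z)y_n
  y_{n+1}/y_n = 1 + 7/11z + 4/11z(1+5/6z) = 1 + z + 10/33z²
  so R(z) = 1 + z + 10/33z².

Find x<0 with |R(x)|<1.
x=-1.43: |R|=0.1897
R=1: x+10/33x²=0 ⇒ x=−33/10=-3.3000; min R=1−1/(4·10/33)=0.1750>−1
Confirm numerically:
  x=-3.156: |R|=0.86228 <1
  x=-2.380: |R|=0.33648 <1
  x=-2.145: |R|=0.24925 <1
  x=-1.558: |R|=0.17756 <1
  x=-3.620: |R|=1.35103 >1
  x=-3.491: |R|=1.20205 >1
So |R|<1 on (-3.3000, 0).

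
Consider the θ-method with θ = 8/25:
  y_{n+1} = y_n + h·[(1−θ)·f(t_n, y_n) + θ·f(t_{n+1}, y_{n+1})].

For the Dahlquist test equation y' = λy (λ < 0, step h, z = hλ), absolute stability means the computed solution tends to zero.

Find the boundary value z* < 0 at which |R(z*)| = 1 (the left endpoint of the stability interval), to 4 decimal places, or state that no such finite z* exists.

With y'=λy (z=hλ):
  y_{n+1} = y_n + z·[17/25·y_n + 8/25·y_{n+1}] ⇒ (1 − 8/25z)y_{n+1} = (1 + 17/25z)y_n
  so R(z) = (1 + 17/25z)/(1 − 8/25z).

Solve |R(x)|<1 on ℝ⁻.
x=-0.91: |R|=0.2952
R=−1: 1+17/25x = −1+8/25x ⇒ -9/25x=2 ⇒ x=2/(-9/25)=-5.5556
Confirm numerically:
  x=-5.071: |R|=0.93349 <1
  x=-4.967: |R|=0.91818 <1
  x=-3.541: |R|=0.66001 <1
  x=-5.819: |R|=1.03314 >1
  x=-5.604: |R|=1.00624 >1
  x=-5.586: |R|=1.00393 >1
Stable set (-5.5556, 0).

left endpoint -5.5556.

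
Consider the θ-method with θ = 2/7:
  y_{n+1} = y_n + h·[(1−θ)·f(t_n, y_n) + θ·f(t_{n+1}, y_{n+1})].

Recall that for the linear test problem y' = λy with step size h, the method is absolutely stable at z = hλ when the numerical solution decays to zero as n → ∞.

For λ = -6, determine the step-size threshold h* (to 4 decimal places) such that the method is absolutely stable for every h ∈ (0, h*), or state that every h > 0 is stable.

(-4.6667,0); λ=-6 ⇒ h* = (14/3)/6 = 0.7778.

Set f=λy, z=hλ:
  y_{n+1} = y_n + z·[5/7·y_n + 2/7·y_{n+1}] ⇒ (1 − 2/7z)y_{n+1} = (1 + 5/7z)y_n
  R(z) = (1 + 5/7z)/(1 − 2/7z).

Find x<0 with |R(x)|<1.
x=-0.48: |R|=0.5779
R=−1: 1+5/7x = −1+2/7x ⇒ -3/7x=2 ⇒ x=2/(-3/7)=-4.6667
Confirm numerically:
  x=-4.365: |R|=0.94247 <1
  x=-2.090: |R|=0.30859 <1
  x=-1.878: |R|=0.22220 <1
  x=-5.093: |R|=1.07442 >1
  x=-4.892: |R|=1.04028 >1
  x=-4.843: |R|=1.03170 >1
Interval (-4.6667, 0).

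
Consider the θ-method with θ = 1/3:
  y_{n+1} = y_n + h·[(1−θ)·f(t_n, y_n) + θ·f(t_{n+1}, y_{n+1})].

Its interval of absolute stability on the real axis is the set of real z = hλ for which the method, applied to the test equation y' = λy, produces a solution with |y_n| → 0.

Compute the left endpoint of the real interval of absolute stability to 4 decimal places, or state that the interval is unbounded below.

left endpoint -6.0000.

With y'=λy (z=hλ):
  y_{n+1} = y_n + z·[2/3·y_n + 1/3·y_{n+1}] ⇒ (1 − 1/3z)y_{n+1} = (1 + 2/3z)y_n
  ⇒ R(z) = (1 + 2/3z)/(1 − 1/3z).

Solve |R(x)|<1 on ℝ⁻.
x=-0.49: |R|=0.5788
R=−1: 1+2/3x = −1+1/3x ⇒ -1/3x=2 ⇒ x=2/(-1/3)=-6.0000
Confirm numerically:
  x=-4.187: |R|=0.74774 <1
  x=-3.791: |R|=0.67472 <1
  x=-3.283: |R|=0.56756 <1
  x=-6.544: |R|=1.05700 >1
  x=-6.381: |R|=1.04061 >1
  x=-6.121: |R|=1.01327 >1
Interval (-6.0000, 0).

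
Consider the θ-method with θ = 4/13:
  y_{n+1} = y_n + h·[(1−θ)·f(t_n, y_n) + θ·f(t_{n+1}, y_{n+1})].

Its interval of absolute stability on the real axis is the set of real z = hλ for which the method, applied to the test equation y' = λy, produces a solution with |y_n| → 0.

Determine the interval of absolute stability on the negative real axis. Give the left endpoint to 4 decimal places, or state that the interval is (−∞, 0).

z∈(-5.2000,0).

On y'=λy, z=hλ:
  y_{n+1} = y_n + z·[9/13·y_n + 4/13·y_{n+1}] ⇒ (1 − 4/13z)y_{n+1} = (1 + 9/13z)y_n
  ⇒ R(z) = (1 + 9/13z)/(1 − 4/13z).

Find x<0 with |R(x)|<1.
x=-0.52: |R|=0.5517
R=−1: 1+9/13x = −1+4/13x ⇒ -5/13x=2 ⇒ x=2/(-5/13)=-5.2000
Confirm numerically:
  x=-4.622: |R|=0.90822 <1
  x=-4.483: |R|=0.88410 <1
  x=-4.290: |R|=0.84914 <1
  x=-4.098: |R|=0.81253 <1
  x=-5.737: |R|=1.07469 >1
  x=-5.494: |R|=1.04203 >1
Interval (-5.2000, 0).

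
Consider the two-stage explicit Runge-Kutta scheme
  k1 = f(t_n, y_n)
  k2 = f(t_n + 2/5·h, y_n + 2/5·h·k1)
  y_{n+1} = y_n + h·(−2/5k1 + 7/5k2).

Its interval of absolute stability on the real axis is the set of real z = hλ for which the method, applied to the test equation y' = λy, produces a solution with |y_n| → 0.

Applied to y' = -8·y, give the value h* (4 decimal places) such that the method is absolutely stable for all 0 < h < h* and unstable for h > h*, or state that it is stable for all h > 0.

(-1.7857,0); λ=-8 ⇒ h* = (25/14)/8 = 0.2232.

With y'=λy (z=hλ):
  k1=λy_n ⇒ h·k1=z·y_n;  k2=λ(1+2/5z)y_n ⇒ h·k2=z(1+2/5z)y_n
  y_{n+1}/y_n = 1 − 2/5z + 7/5z(1+2/5z) = 1 + z + 14/25z²
  Hence R(z) = 1 + z + 14/25z².

Boundary: |R(x)|=1, x<0.
x=-1.67: |R|=0.8918
R=1: x+14/25x²=0 ⇒ x=−25/14=-1.7857; min R=1−1/(4·14/25)=0.5536>−1
Confirm numerically:
  x=-1.500: |R|=0.76000 <1
  x=-1.040: |R|=0.56570 <1
  x=-0.755: |R|=0.56421 <1
  x=-2.176: |R|=1.47559 >1
  x=-2.024: |R|=1.27008 >1
So |R|<1 on (-1.7857, 0).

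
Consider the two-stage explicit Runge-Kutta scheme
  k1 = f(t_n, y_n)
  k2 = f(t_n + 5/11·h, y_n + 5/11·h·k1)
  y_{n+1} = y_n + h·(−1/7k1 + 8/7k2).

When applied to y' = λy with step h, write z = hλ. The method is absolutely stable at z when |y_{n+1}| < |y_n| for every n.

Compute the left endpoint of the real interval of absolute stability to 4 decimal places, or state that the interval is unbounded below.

Set f=λy, z=hλ:
  k1=λy_n ⇒ h·k1=z·y_n;  k2=λ(1+5/11z)y_n ⇒ h·k2=z(1+5/11z)y_n
  y_{n+1}/y_n = 1 − 1/7z + 8/7z(1+5/11z) = 1 + z + 40/77z²
  Hence R(z) = 1 + z + 40/77z².

Solve |R(x)|<1 on ℝ⁻.
x=-1.34: |R|=0.5928
R=1: x+40/77x²=0 ⇒ x=−77/40=-1.9250; min R=1−1/(4·40/77)=0.5188>−1
Confirm numerically:
  x=-1.861: |R|=0.93813 <1
  x=-1.759: |R|=0.84831 <1
  x=-0.820: |R|=0.52930 <1
  x=-2.516: |R|=1.77244 >1
  x=-2.490: |R|=1.73083 >1
  x=-2.466: |R|=1.69304 >1
Stable set (-1.9250, 0).

left endpoint -1.9250.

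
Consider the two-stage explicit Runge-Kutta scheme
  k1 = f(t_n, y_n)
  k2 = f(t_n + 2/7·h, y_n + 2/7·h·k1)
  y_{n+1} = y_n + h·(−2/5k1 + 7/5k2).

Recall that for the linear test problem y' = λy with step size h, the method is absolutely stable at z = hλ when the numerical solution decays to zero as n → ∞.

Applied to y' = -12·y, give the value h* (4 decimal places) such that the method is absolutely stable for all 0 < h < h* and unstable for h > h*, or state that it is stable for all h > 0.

(-2.5000,0); λ=-12 ⇒ h* = (5/2)/12 = 0.2083.

Test eqn y'=λy, z=hλ:
  k1=λy_n ⇒ h·k1=z·y_n;  k2=λ(1+2/7z)y_n ⇒ h·k2=z(1+2/7z)y_n
  y_{n+1}/y_n = 1 − 2/5z + 7/5z(1+2/7z) = 1 + z + 2/5z²
  R(z) = 1 + z + 2/5z².

Need |R(x)|<1, x<0.
x=-1.75: |R|=0.4750
R=1: x+2/5x²=0 ⇒ x=−5/2=-2.5000; min R=1−1/(4·2/5)=0.3750>−1
Confirm numerically:
  x=-2.300: |R|=0.81600 <1
  x=-1.703: |R|=0.45708 <1
  x=-1.521: |R|=0.40438 <1
  x=-2.684: |R|=1.19754 >1
  x=-2.628: |R|=1.13455 >1
So |R|<1 on (-2.5000, 0).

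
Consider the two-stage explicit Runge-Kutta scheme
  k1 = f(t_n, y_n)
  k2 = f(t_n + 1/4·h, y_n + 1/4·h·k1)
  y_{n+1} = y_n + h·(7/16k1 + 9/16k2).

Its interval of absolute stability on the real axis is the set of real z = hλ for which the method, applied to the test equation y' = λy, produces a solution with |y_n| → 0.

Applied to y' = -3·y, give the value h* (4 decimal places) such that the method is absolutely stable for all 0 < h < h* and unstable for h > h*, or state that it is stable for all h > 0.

(-7.1111,0); λ=-3 ⇒ h* = (64/9)/3 = 2.3704.

Set f=λy, z=hλ:
  k1=λy_n ⇒ h·k1=z·y_n;  k2=λ(1+1/4z)y_n ⇒ h·k2=z(1+1/4z)y_n
  y_{n+1}/y_n = 1 + 7/16z + 9/16z(1+1/4z) = 1 + z + 9/64z²
  Hence R(z) = 1 + z + 9/64z².

Need |R(x)|<1, x<0.
x=-1.69: |R|=0.2884
R=1: x+9/64x²=0 ⇒ x=−64/9=-7.1111; min R=1−1/(4·9/64)=-0.7778>−1
Confirm numerically:
  x=-6.854: |R|=0.75219 <1
  x=-5.060: |R|=0.45949 <1
  x=-3.373: |R|=0.77309 <1
  x=-7.583: |R|=1.50320 >1
  x=-7.325: |R|=1.22032 >1
So |R|<1 on (-7.1111, 0).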